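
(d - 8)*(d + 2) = d^2 - 6*d - 16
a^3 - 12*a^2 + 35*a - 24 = (a - 8)*(a - 3)*(a - 1)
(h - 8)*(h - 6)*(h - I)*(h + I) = h^4 - 14*h^3 + 49*h^2 - 14*h + 48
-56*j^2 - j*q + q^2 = (-8*j + q)*(7*j + q)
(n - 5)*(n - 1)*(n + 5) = n^3 - n^2 - 25*n + 25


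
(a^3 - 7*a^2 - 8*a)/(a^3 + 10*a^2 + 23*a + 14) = a*(a - 8)/(a^2 + 9*a + 14)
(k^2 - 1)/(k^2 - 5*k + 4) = (k + 1)/(k - 4)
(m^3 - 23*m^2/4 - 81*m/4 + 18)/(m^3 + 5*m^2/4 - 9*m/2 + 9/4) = (m - 8)/(m - 1)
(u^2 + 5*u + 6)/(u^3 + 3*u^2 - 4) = (u + 3)/(u^2 + u - 2)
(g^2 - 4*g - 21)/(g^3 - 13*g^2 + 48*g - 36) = (g^2 - 4*g - 21)/(g^3 - 13*g^2 + 48*g - 36)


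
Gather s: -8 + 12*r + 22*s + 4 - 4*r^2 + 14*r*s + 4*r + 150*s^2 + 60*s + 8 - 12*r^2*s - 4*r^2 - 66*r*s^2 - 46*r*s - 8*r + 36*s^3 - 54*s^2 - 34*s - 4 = -8*r^2 + 8*r + 36*s^3 + s^2*(96 - 66*r) + s*(-12*r^2 - 32*r + 48)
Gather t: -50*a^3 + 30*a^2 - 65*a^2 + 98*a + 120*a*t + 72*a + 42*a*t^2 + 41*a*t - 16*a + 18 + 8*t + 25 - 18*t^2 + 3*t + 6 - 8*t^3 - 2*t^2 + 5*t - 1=-50*a^3 - 35*a^2 + 154*a - 8*t^3 + t^2*(42*a - 20) + t*(161*a + 16) + 48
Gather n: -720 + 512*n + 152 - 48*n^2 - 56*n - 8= -48*n^2 + 456*n - 576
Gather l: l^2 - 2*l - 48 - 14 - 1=l^2 - 2*l - 63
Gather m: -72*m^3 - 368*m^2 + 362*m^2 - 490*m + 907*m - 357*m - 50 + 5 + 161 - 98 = -72*m^3 - 6*m^2 + 60*m + 18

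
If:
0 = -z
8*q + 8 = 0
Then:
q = -1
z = 0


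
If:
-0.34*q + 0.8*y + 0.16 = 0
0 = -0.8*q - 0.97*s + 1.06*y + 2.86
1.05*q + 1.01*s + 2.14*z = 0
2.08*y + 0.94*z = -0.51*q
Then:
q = 1.49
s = 2.19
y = 0.43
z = -1.77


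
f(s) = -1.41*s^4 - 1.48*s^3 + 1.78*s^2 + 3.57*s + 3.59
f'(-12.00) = 9067.41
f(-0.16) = 3.07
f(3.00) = -123.85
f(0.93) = 6.20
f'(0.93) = -1.50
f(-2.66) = -36.05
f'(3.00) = -177.99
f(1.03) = 5.95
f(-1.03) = 1.83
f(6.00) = -2057.95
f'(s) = -5.64*s^3 - 4.44*s^2 + 3.56*s + 3.57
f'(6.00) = -1353.15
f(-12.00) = -26463.25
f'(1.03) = -3.64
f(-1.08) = 1.76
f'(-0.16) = 2.91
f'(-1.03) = 1.36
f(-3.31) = -104.30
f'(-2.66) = 68.84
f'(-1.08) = 1.65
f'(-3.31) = 147.67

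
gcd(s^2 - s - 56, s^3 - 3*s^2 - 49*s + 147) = s + 7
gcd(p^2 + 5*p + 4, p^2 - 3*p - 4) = p + 1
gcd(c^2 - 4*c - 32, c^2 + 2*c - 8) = c + 4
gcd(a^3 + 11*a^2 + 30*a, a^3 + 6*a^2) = a^2 + 6*a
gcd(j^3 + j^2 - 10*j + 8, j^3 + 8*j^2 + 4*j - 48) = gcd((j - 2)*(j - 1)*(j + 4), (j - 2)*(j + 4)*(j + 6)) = j^2 + 2*j - 8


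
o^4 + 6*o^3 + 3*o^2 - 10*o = o*(o - 1)*(o + 2)*(o + 5)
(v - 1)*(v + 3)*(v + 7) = v^3 + 9*v^2 + 11*v - 21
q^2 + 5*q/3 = q*(q + 5/3)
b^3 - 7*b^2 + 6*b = b*(b - 6)*(b - 1)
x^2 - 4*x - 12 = (x - 6)*(x + 2)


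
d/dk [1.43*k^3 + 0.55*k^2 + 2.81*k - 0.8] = 4.29*k^2 + 1.1*k + 2.81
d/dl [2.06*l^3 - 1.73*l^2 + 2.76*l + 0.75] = 6.18*l^2 - 3.46*l + 2.76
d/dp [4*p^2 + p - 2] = 8*p + 1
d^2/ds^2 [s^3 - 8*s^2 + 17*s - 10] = 6*s - 16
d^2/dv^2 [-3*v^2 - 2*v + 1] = -6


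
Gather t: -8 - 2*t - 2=-2*t - 10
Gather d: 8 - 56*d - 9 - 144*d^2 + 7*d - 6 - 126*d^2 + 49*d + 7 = -270*d^2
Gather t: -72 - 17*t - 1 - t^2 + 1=-t^2 - 17*t - 72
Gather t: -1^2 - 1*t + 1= -t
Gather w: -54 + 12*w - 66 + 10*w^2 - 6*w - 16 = 10*w^2 + 6*w - 136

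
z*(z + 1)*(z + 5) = z^3 + 6*z^2 + 5*z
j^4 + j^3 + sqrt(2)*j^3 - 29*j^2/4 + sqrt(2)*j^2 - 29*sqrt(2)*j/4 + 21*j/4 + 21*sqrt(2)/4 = (j - 3/2)*(j - 1)*(j + 7/2)*(j + sqrt(2))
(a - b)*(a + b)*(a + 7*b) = a^3 + 7*a^2*b - a*b^2 - 7*b^3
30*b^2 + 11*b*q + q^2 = (5*b + q)*(6*b + q)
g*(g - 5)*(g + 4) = g^3 - g^2 - 20*g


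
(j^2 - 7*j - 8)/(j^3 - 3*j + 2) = (j^2 - 7*j - 8)/(j^3 - 3*j + 2)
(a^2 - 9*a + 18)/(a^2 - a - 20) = (-a^2 + 9*a - 18)/(-a^2 + a + 20)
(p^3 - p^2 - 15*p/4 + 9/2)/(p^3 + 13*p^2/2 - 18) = (p - 3/2)/(p + 6)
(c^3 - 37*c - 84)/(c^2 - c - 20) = (c^2 - 4*c - 21)/(c - 5)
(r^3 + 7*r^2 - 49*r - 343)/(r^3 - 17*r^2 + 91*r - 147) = (r^2 + 14*r + 49)/(r^2 - 10*r + 21)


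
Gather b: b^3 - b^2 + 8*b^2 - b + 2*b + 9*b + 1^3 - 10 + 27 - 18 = b^3 + 7*b^2 + 10*b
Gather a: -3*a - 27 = -3*a - 27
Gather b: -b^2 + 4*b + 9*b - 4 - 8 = -b^2 + 13*b - 12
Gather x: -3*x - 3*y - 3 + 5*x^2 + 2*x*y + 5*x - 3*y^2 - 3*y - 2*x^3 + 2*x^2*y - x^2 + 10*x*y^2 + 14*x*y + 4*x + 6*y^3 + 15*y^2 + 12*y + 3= -2*x^3 + x^2*(2*y + 4) + x*(10*y^2 + 16*y + 6) + 6*y^3 + 12*y^2 + 6*y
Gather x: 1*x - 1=x - 1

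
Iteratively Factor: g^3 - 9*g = (g + 3)*(g^2 - 3*g) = g*(g + 3)*(g - 3)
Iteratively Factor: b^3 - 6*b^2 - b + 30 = (b - 3)*(b^2 - 3*b - 10) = (b - 3)*(b + 2)*(b - 5)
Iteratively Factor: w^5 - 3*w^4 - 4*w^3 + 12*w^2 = (w + 2)*(w^4 - 5*w^3 + 6*w^2) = (w - 2)*(w + 2)*(w^3 - 3*w^2) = (w - 3)*(w - 2)*(w + 2)*(w^2) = w*(w - 3)*(w - 2)*(w + 2)*(w)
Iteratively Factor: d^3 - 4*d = (d)*(d^2 - 4) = d*(d - 2)*(d + 2)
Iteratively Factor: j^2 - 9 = (j + 3)*(j - 3)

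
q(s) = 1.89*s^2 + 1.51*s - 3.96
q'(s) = 3.78*s + 1.51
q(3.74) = 28.12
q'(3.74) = 15.65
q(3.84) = 29.71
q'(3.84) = 16.03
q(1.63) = 3.52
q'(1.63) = 7.67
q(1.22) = 0.70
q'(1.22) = 6.12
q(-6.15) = 58.24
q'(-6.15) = -21.74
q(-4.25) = 23.76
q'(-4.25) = -14.56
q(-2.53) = 4.32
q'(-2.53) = -8.05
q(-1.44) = -2.22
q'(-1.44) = -3.93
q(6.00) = 73.14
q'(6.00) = 24.19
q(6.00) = 73.14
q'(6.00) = 24.19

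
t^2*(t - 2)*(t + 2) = t^4 - 4*t^2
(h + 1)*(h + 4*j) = h^2 + 4*h*j + h + 4*j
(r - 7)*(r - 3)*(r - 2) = r^3 - 12*r^2 + 41*r - 42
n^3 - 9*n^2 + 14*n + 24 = (n - 6)*(n - 4)*(n + 1)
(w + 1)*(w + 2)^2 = w^3 + 5*w^2 + 8*w + 4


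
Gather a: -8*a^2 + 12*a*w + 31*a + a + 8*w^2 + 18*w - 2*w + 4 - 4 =-8*a^2 + a*(12*w + 32) + 8*w^2 + 16*w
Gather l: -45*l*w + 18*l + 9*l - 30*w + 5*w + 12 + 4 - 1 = l*(27 - 45*w) - 25*w + 15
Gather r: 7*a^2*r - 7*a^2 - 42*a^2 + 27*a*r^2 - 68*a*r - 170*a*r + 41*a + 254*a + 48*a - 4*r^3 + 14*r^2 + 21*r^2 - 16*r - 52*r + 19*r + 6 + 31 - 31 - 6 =-49*a^2 + 343*a - 4*r^3 + r^2*(27*a + 35) + r*(7*a^2 - 238*a - 49)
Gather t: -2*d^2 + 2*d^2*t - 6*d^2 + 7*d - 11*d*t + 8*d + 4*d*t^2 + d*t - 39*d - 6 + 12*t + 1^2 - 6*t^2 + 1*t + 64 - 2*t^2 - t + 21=-8*d^2 - 24*d + t^2*(4*d - 8) + t*(2*d^2 - 10*d + 12) + 80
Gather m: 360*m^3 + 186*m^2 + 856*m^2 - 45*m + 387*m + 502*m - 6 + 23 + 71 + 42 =360*m^3 + 1042*m^2 + 844*m + 130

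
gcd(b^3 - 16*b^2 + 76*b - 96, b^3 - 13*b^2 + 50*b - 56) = b - 2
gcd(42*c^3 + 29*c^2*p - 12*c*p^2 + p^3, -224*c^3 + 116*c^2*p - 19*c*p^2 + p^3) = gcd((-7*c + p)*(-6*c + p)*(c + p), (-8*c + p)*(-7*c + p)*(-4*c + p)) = -7*c + p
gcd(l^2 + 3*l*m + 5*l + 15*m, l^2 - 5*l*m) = 1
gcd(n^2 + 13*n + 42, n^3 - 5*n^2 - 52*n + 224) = n + 7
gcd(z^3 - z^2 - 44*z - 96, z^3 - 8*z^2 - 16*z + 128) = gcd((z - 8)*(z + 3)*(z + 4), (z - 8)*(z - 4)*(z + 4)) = z^2 - 4*z - 32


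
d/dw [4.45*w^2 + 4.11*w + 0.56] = 8.9*w + 4.11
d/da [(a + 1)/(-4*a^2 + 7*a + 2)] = (-4*a^2 + 7*a + (a + 1)*(8*a - 7) + 2)/(-4*a^2 + 7*a + 2)^2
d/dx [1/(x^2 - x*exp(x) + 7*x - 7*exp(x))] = (x*exp(x) - 2*x + 8*exp(x) - 7)/(x^2 - x*exp(x) + 7*x - 7*exp(x))^2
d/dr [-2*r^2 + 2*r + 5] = 2 - 4*r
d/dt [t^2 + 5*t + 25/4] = 2*t + 5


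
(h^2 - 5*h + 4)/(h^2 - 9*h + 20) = (h - 1)/(h - 5)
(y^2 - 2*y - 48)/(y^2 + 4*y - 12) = (y - 8)/(y - 2)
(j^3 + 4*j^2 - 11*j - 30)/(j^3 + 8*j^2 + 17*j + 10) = (j - 3)/(j + 1)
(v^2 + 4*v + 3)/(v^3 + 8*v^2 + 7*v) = (v + 3)/(v*(v + 7))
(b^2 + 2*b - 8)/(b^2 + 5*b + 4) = (b - 2)/(b + 1)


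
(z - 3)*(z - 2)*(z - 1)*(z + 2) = z^4 - 4*z^3 - z^2 + 16*z - 12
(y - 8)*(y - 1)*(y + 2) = y^3 - 7*y^2 - 10*y + 16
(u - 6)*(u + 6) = u^2 - 36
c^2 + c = c*(c + 1)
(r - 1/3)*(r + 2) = r^2 + 5*r/3 - 2/3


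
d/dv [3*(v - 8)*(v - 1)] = 6*v - 27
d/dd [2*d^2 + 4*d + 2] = 4*d + 4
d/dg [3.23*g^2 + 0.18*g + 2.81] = 6.46*g + 0.18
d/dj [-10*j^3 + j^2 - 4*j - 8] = -30*j^2 + 2*j - 4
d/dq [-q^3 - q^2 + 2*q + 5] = -3*q^2 - 2*q + 2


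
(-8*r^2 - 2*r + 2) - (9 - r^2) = -7*r^2 - 2*r - 7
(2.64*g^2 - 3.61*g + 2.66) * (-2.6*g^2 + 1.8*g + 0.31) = -6.864*g^4 + 14.138*g^3 - 12.5956*g^2 + 3.6689*g + 0.8246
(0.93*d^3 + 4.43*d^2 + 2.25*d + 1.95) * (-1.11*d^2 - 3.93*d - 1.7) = -1.0323*d^5 - 8.5722*d^4 - 21.4884*d^3 - 18.538*d^2 - 11.4885*d - 3.315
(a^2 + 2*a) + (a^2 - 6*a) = 2*a^2 - 4*a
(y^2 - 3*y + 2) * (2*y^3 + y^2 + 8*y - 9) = 2*y^5 - 5*y^4 + 9*y^3 - 31*y^2 + 43*y - 18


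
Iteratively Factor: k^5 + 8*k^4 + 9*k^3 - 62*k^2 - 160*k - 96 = (k + 4)*(k^4 + 4*k^3 - 7*k^2 - 34*k - 24) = (k - 3)*(k + 4)*(k^3 + 7*k^2 + 14*k + 8) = (k - 3)*(k + 2)*(k + 4)*(k^2 + 5*k + 4) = (k - 3)*(k + 2)*(k + 4)^2*(k + 1)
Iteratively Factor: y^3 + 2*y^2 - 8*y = (y + 4)*(y^2 - 2*y) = y*(y + 4)*(y - 2)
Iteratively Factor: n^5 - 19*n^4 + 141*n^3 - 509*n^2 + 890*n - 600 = (n - 2)*(n^4 - 17*n^3 + 107*n^2 - 295*n + 300) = (n - 5)*(n - 2)*(n^3 - 12*n^2 + 47*n - 60) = (n - 5)*(n - 4)*(n - 2)*(n^2 - 8*n + 15) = (n - 5)*(n - 4)*(n - 3)*(n - 2)*(n - 5)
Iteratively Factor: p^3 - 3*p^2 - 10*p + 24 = (p + 3)*(p^2 - 6*p + 8) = (p - 2)*(p + 3)*(p - 4)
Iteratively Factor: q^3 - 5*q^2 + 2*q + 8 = (q - 4)*(q^2 - q - 2) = (q - 4)*(q + 1)*(q - 2)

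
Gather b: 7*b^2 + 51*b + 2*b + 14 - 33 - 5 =7*b^2 + 53*b - 24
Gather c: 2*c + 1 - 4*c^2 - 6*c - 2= -4*c^2 - 4*c - 1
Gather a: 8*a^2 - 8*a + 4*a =8*a^2 - 4*a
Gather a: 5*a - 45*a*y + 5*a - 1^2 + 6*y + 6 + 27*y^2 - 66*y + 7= a*(10 - 45*y) + 27*y^2 - 60*y + 12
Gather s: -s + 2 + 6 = 8 - s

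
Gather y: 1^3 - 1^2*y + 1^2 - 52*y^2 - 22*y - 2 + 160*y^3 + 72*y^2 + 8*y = 160*y^3 + 20*y^2 - 15*y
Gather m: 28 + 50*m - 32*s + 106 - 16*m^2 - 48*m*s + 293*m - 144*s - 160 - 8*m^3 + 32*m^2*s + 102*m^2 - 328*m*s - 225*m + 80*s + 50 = -8*m^3 + m^2*(32*s + 86) + m*(118 - 376*s) - 96*s + 24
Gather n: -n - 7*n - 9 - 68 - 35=-8*n - 112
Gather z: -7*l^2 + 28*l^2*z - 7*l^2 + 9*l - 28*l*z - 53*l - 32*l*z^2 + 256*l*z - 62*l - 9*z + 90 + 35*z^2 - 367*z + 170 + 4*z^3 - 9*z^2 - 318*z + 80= -14*l^2 - 106*l + 4*z^3 + z^2*(26 - 32*l) + z*(28*l^2 + 228*l - 694) + 340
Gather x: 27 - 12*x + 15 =42 - 12*x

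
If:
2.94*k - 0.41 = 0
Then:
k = 0.14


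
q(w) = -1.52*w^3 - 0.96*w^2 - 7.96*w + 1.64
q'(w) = -4.56*w^2 - 1.92*w - 7.96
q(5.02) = -254.80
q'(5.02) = -132.51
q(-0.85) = 8.65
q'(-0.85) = -9.62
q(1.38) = -15.17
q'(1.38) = -19.29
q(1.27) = -13.13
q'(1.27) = -17.75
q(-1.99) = 25.66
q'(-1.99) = -22.20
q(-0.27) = 3.75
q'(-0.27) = -7.77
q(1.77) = -23.89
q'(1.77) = -25.64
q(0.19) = 0.08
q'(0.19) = -8.49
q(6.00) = -409.00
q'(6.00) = -183.64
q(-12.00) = 2585.48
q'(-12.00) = -641.56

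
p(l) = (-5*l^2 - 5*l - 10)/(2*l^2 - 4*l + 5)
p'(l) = (4 - 4*l)*(-5*l^2 - 5*l - 10)/(2*l^2 - 4*l + 5)^2 + (-10*l - 5)/(2*l^2 - 4*l + 5) = 5*(6*l^2 - 2*l - 13)/(4*l^4 - 16*l^3 + 36*l^2 - 40*l + 25)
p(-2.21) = -0.99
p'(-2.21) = 0.19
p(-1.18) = -0.88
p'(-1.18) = -0.07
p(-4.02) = -1.32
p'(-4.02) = 0.16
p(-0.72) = -1.01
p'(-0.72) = -0.53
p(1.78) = -8.24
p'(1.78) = 0.69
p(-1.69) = -0.91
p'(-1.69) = 0.12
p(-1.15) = -0.89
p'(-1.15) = -0.09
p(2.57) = -7.05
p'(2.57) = 1.71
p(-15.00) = -2.06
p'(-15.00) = 0.03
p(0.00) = -2.00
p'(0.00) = -2.60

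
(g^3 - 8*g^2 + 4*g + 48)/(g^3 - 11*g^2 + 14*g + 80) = (g^2 - 10*g + 24)/(g^2 - 13*g + 40)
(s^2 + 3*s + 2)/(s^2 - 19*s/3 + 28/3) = 3*(s^2 + 3*s + 2)/(3*s^2 - 19*s + 28)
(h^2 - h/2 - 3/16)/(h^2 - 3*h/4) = (h + 1/4)/h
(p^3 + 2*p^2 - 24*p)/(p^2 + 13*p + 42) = p*(p - 4)/(p + 7)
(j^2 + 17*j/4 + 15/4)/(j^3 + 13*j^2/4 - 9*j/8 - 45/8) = 2*(4*j + 5)/(8*j^2 + 2*j - 15)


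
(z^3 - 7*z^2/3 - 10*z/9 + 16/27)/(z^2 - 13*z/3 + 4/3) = (z^2 - 2*z - 16/9)/(z - 4)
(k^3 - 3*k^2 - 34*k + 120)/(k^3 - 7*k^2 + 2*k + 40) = (k + 6)/(k + 2)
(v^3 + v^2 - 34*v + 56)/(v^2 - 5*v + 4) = (v^2 + 5*v - 14)/(v - 1)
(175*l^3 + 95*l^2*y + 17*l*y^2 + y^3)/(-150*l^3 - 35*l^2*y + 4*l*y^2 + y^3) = (7*l + y)/(-6*l + y)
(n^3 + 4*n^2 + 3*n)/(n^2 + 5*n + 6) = n*(n + 1)/(n + 2)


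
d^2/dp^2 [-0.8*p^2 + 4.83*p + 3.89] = -1.60000000000000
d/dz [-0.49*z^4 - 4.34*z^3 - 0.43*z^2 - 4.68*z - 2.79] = -1.96*z^3 - 13.02*z^2 - 0.86*z - 4.68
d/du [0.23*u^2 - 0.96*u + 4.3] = 0.46*u - 0.96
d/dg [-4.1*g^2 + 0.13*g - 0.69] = 0.13 - 8.2*g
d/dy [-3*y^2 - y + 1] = -6*y - 1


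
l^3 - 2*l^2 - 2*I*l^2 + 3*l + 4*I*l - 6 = (l - 2)*(l - 3*I)*(l + I)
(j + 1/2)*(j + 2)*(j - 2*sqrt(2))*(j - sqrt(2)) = j^4 - 3*sqrt(2)*j^3 + 5*j^3/2 - 15*sqrt(2)*j^2/2 + 5*j^2 - 3*sqrt(2)*j + 10*j + 4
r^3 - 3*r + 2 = (r - 1)^2*(r + 2)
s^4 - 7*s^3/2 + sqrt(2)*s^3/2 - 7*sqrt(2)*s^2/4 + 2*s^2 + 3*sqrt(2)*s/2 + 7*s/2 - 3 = (s - 2)*(s - 3/2)*(s - sqrt(2)/2)*(s + sqrt(2))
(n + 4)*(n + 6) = n^2 + 10*n + 24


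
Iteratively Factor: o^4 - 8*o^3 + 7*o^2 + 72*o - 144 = (o - 4)*(o^3 - 4*o^2 - 9*o + 36) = (o - 4)*(o + 3)*(o^2 - 7*o + 12) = (o - 4)*(o - 3)*(o + 3)*(o - 4)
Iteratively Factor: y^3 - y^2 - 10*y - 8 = (y - 4)*(y^2 + 3*y + 2) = (y - 4)*(y + 1)*(y + 2)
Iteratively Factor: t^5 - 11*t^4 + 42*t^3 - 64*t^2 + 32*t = (t)*(t^4 - 11*t^3 + 42*t^2 - 64*t + 32) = t*(t - 4)*(t^3 - 7*t^2 + 14*t - 8) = t*(t - 4)*(t - 1)*(t^2 - 6*t + 8) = t*(t - 4)*(t - 2)*(t - 1)*(t - 4)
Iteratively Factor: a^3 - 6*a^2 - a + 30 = (a - 3)*(a^2 - 3*a - 10) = (a - 5)*(a - 3)*(a + 2)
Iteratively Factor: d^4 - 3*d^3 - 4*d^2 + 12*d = (d - 2)*(d^3 - d^2 - 6*d) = (d - 3)*(d - 2)*(d^2 + 2*d) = (d - 3)*(d - 2)*(d + 2)*(d)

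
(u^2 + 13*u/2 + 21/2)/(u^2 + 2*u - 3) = (u + 7/2)/(u - 1)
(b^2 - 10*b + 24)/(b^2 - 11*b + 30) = (b - 4)/(b - 5)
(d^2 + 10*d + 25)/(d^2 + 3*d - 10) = (d + 5)/(d - 2)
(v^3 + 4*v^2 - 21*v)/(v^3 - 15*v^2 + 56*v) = (v^2 + 4*v - 21)/(v^2 - 15*v + 56)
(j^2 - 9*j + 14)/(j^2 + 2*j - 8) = (j - 7)/(j + 4)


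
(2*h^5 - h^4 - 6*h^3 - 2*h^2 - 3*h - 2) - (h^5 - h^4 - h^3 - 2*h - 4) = h^5 - 5*h^3 - 2*h^2 - h + 2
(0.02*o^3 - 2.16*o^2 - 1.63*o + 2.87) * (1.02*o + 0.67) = 0.0204*o^4 - 2.1898*o^3 - 3.1098*o^2 + 1.8353*o + 1.9229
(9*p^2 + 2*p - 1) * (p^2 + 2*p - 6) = 9*p^4 + 20*p^3 - 51*p^2 - 14*p + 6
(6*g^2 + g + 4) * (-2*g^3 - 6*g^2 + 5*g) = -12*g^5 - 38*g^4 + 16*g^3 - 19*g^2 + 20*g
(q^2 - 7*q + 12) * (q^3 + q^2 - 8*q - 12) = q^5 - 6*q^4 - 3*q^3 + 56*q^2 - 12*q - 144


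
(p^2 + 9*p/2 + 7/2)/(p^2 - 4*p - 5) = (p + 7/2)/(p - 5)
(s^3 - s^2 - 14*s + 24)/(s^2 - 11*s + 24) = (s^2 + 2*s - 8)/(s - 8)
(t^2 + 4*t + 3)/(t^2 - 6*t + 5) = (t^2 + 4*t + 3)/(t^2 - 6*t + 5)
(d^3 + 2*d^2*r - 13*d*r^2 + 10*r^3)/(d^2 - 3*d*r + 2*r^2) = d + 5*r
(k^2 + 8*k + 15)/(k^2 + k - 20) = (k + 3)/(k - 4)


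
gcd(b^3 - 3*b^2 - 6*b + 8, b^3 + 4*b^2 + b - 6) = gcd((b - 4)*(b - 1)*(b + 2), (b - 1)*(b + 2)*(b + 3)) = b^2 + b - 2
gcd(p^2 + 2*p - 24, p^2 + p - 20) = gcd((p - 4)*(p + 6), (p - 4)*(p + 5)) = p - 4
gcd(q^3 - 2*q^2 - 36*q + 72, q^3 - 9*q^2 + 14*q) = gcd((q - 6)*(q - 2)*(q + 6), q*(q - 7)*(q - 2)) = q - 2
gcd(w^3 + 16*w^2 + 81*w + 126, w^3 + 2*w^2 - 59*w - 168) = w^2 + 10*w + 21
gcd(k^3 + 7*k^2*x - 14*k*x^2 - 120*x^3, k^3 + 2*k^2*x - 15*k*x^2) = k + 5*x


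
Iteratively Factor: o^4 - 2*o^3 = (o)*(o^3 - 2*o^2) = o^2*(o^2 - 2*o) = o^2*(o - 2)*(o)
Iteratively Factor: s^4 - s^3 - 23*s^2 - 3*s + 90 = (s - 5)*(s^3 + 4*s^2 - 3*s - 18) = (s - 5)*(s + 3)*(s^2 + s - 6) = (s - 5)*(s - 2)*(s + 3)*(s + 3)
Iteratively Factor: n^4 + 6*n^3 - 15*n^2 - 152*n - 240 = (n + 3)*(n^3 + 3*n^2 - 24*n - 80) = (n + 3)*(n + 4)*(n^2 - n - 20) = (n - 5)*(n + 3)*(n + 4)*(n + 4)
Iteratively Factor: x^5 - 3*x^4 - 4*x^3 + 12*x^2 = (x - 2)*(x^4 - x^3 - 6*x^2) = (x - 3)*(x - 2)*(x^3 + 2*x^2) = x*(x - 3)*(x - 2)*(x^2 + 2*x) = x^2*(x - 3)*(x - 2)*(x + 2)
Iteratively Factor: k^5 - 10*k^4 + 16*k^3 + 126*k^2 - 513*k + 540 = (k - 3)*(k^4 - 7*k^3 - 5*k^2 + 111*k - 180) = (k - 3)^2*(k^3 - 4*k^2 - 17*k + 60) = (k - 3)^3*(k^2 - k - 20) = (k - 5)*(k - 3)^3*(k + 4)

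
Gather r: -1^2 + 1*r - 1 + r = 2*r - 2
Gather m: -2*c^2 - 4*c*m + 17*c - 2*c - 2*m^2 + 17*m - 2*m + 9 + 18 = -2*c^2 + 15*c - 2*m^2 + m*(15 - 4*c) + 27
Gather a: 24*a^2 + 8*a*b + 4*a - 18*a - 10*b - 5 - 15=24*a^2 + a*(8*b - 14) - 10*b - 20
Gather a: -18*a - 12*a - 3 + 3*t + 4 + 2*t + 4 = -30*a + 5*t + 5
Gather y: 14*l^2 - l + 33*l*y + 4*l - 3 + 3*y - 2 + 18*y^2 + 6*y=14*l^2 + 3*l + 18*y^2 + y*(33*l + 9) - 5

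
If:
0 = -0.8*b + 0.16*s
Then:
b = 0.2*s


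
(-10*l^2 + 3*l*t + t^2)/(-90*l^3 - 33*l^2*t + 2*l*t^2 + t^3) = (-2*l + t)/(-18*l^2 - 3*l*t + t^2)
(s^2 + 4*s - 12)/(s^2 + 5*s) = (s^2 + 4*s - 12)/(s*(s + 5))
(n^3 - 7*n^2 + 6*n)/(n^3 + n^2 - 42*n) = (n - 1)/(n + 7)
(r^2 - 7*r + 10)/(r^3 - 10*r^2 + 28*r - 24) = (r - 5)/(r^2 - 8*r + 12)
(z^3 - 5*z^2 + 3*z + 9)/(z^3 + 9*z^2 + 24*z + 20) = (z^3 - 5*z^2 + 3*z + 9)/(z^3 + 9*z^2 + 24*z + 20)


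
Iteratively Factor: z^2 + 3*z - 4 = (z + 4)*(z - 1)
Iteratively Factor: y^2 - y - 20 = (y - 5)*(y + 4)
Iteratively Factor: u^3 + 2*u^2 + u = (u)*(u^2 + 2*u + 1) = u*(u + 1)*(u + 1)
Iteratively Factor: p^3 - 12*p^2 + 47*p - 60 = (p - 5)*(p^2 - 7*p + 12) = (p - 5)*(p - 4)*(p - 3)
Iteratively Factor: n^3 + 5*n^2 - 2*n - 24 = (n + 3)*(n^2 + 2*n - 8) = (n + 3)*(n + 4)*(n - 2)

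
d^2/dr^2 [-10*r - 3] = 0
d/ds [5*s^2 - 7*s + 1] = 10*s - 7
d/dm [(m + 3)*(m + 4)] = 2*m + 7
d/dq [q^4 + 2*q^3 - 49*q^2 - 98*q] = 4*q^3 + 6*q^2 - 98*q - 98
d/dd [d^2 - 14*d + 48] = 2*d - 14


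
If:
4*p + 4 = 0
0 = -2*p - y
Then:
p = -1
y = 2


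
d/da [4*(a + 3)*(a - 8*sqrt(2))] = 8*a - 32*sqrt(2) + 12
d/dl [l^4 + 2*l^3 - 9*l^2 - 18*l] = 4*l^3 + 6*l^2 - 18*l - 18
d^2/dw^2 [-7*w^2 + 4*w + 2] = -14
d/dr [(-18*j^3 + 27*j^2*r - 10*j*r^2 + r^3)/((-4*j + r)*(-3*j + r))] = (22*j^2 - 8*j*r + r^2)/(16*j^2 - 8*j*r + r^2)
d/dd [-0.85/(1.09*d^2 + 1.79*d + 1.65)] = (1.853*d + 1.5215)/(1.09*d^2 + 1.79*d + 1.65)^2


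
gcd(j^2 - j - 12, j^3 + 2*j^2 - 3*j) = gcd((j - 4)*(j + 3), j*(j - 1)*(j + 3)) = j + 3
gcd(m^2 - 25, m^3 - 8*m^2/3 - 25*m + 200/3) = m^2 - 25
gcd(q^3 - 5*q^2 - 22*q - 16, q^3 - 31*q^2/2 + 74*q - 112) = q - 8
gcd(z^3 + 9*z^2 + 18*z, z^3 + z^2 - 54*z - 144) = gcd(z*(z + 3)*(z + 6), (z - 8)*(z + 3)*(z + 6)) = z^2 + 9*z + 18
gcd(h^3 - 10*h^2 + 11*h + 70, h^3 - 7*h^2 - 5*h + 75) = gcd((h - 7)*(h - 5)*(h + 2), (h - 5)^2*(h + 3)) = h - 5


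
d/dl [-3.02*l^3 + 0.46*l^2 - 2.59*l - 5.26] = -9.06*l^2 + 0.92*l - 2.59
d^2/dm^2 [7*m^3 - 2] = 42*m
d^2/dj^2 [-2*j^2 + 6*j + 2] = -4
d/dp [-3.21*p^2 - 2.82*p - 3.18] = -6.42*p - 2.82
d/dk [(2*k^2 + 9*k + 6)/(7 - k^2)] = (9*k^2 + 40*k + 63)/(k^4 - 14*k^2 + 49)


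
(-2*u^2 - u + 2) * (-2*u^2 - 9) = 4*u^4 + 2*u^3 + 14*u^2 + 9*u - 18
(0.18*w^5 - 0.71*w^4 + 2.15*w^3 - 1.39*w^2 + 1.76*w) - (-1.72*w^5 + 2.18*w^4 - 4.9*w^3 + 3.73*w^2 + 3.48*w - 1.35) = 1.9*w^5 - 2.89*w^4 + 7.05*w^3 - 5.12*w^2 - 1.72*w + 1.35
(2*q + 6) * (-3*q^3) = -6*q^4 - 18*q^3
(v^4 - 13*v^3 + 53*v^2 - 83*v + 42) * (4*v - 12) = 4*v^5 - 64*v^4 + 368*v^3 - 968*v^2 + 1164*v - 504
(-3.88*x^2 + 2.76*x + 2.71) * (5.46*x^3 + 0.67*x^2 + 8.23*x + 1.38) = -21.1848*x^5 + 12.47*x^4 - 15.2866*x^3 + 19.1761*x^2 + 26.1121*x + 3.7398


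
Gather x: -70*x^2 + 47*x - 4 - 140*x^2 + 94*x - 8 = -210*x^2 + 141*x - 12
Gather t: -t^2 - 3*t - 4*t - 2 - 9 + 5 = -t^2 - 7*t - 6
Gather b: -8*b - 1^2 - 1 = -8*b - 2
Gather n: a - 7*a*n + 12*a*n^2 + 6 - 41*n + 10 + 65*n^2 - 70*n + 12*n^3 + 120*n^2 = a + 12*n^3 + n^2*(12*a + 185) + n*(-7*a - 111) + 16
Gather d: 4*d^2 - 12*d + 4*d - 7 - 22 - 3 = 4*d^2 - 8*d - 32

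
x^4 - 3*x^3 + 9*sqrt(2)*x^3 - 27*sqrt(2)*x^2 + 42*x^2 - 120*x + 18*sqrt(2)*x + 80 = (x - 2)*(x - 1)*(x + 4*sqrt(2))*(x + 5*sqrt(2))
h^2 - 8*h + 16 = (h - 4)^2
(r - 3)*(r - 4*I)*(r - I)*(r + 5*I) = r^4 - 3*r^3 + 21*r^2 - 63*r - 20*I*r + 60*I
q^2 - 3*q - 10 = (q - 5)*(q + 2)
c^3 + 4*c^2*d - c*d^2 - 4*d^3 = (c - d)*(c + d)*(c + 4*d)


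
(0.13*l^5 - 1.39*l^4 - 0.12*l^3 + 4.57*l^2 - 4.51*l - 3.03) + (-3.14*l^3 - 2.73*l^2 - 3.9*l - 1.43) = 0.13*l^5 - 1.39*l^4 - 3.26*l^3 + 1.84*l^2 - 8.41*l - 4.46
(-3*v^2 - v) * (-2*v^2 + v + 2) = 6*v^4 - v^3 - 7*v^2 - 2*v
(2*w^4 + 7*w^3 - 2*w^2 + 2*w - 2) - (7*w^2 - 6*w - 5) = 2*w^4 + 7*w^3 - 9*w^2 + 8*w + 3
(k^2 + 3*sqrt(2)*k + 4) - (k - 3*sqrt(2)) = k^2 - k + 3*sqrt(2)*k + 4 + 3*sqrt(2)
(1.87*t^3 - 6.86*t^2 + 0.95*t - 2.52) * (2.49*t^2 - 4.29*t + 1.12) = 4.6563*t^5 - 25.1037*t^4 + 33.8893*t^3 - 18.0335*t^2 + 11.8748*t - 2.8224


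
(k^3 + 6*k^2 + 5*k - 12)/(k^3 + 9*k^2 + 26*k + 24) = (k - 1)/(k + 2)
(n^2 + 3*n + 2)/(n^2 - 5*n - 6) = (n + 2)/(n - 6)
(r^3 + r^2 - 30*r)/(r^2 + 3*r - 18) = r*(r - 5)/(r - 3)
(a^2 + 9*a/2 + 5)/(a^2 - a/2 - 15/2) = (a + 2)/(a - 3)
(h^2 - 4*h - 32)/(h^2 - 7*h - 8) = (h + 4)/(h + 1)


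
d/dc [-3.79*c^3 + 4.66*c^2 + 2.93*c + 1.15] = -11.37*c^2 + 9.32*c + 2.93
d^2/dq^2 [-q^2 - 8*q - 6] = -2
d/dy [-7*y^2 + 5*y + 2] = 5 - 14*y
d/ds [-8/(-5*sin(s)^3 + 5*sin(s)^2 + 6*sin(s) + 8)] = 8*(-15*sin(s)^2 + 10*sin(s) + 6)*cos(s)/(-5*sin(s)^3 + 5*sin(s)^2 + 6*sin(s) + 8)^2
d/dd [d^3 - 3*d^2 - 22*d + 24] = 3*d^2 - 6*d - 22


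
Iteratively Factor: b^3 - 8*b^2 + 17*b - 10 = (b - 5)*(b^2 - 3*b + 2) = (b - 5)*(b - 1)*(b - 2)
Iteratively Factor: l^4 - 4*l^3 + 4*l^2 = (l - 2)*(l^3 - 2*l^2) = l*(l - 2)*(l^2 - 2*l) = l*(l - 2)^2*(l)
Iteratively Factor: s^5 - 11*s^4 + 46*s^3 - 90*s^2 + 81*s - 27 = (s - 3)*(s^4 - 8*s^3 + 22*s^2 - 24*s + 9) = (s - 3)*(s - 1)*(s^3 - 7*s^2 + 15*s - 9) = (s - 3)^2*(s - 1)*(s^2 - 4*s + 3) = (s - 3)^2*(s - 1)^2*(s - 3)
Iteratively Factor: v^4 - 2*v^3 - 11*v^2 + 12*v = (v + 3)*(v^3 - 5*v^2 + 4*v) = (v - 4)*(v + 3)*(v^2 - v) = (v - 4)*(v - 1)*(v + 3)*(v)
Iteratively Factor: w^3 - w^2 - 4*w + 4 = (w - 2)*(w^2 + w - 2) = (w - 2)*(w - 1)*(w + 2)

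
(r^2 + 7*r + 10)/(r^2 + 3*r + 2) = (r + 5)/(r + 1)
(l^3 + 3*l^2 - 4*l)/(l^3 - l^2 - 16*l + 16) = l/(l - 4)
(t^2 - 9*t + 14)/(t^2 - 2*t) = (t - 7)/t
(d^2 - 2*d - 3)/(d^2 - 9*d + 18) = (d + 1)/(d - 6)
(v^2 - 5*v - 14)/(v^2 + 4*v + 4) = (v - 7)/(v + 2)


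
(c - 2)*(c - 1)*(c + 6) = c^3 + 3*c^2 - 16*c + 12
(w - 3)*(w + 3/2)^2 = w^3 - 27*w/4 - 27/4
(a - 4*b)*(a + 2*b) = a^2 - 2*a*b - 8*b^2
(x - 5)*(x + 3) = x^2 - 2*x - 15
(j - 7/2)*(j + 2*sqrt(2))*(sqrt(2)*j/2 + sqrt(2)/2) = sqrt(2)*j^3/2 - 5*sqrt(2)*j^2/4 + 2*j^2 - 5*j - 7*sqrt(2)*j/4 - 7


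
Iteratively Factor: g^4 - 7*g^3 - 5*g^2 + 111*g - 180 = (g - 5)*(g^3 - 2*g^2 - 15*g + 36) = (g - 5)*(g - 3)*(g^2 + g - 12) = (g - 5)*(g - 3)*(g + 4)*(g - 3)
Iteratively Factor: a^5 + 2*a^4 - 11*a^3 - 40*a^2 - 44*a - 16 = (a + 1)*(a^4 + a^3 - 12*a^2 - 28*a - 16) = (a - 4)*(a + 1)*(a^3 + 5*a^2 + 8*a + 4) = (a - 4)*(a + 1)*(a + 2)*(a^2 + 3*a + 2) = (a - 4)*(a + 1)*(a + 2)^2*(a + 1)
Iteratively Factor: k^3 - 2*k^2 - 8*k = (k - 4)*(k^2 + 2*k) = k*(k - 4)*(k + 2)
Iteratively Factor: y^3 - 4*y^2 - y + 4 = (y + 1)*(y^2 - 5*y + 4) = (y - 4)*(y + 1)*(y - 1)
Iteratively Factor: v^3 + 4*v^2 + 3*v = (v)*(v^2 + 4*v + 3) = v*(v + 1)*(v + 3)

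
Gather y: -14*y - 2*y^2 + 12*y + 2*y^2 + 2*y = 0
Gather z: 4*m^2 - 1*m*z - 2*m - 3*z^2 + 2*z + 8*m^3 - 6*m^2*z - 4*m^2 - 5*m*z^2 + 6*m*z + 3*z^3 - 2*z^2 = 8*m^3 - 2*m + 3*z^3 + z^2*(-5*m - 5) + z*(-6*m^2 + 5*m + 2)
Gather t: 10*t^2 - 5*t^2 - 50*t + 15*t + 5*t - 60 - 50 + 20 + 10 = 5*t^2 - 30*t - 80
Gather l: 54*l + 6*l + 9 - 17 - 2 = 60*l - 10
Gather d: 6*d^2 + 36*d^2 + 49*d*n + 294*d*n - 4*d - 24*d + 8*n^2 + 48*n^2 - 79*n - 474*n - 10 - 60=42*d^2 + d*(343*n - 28) + 56*n^2 - 553*n - 70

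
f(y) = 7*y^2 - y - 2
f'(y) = 14*y - 1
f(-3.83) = 104.51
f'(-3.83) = -54.62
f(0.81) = 1.78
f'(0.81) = 10.34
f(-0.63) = 1.41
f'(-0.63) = -9.82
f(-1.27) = 10.56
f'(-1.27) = -18.78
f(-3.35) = 79.91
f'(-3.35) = -47.90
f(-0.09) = -1.85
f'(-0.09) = -2.26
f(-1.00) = 6.00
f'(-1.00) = -15.00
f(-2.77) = 54.48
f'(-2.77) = -39.78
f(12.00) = 994.00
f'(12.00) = 167.00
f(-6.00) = 256.00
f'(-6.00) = -85.00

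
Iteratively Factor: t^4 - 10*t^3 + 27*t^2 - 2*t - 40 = (t - 4)*(t^3 - 6*t^2 + 3*t + 10) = (t - 4)*(t - 2)*(t^2 - 4*t - 5) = (t - 4)*(t - 2)*(t + 1)*(t - 5)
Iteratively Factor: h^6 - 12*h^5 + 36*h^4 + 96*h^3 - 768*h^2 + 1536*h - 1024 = (h + 4)*(h^5 - 16*h^4 + 100*h^3 - 304*h^2 + 448*h - 256) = (h - 4)*(h + 4)*(h^4 - 12*h^3 + 52*h^2 - 96*h + 64) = (h - 4)^2*(h + 4)*(h^3 - 8*h^2 + 20*h - 16) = (h - 4)^2*(h - 2)*(h + 4)*(h^2 - 6*h + 8) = (h - 4)^3*(h - 2)*(h + 4)*(h - 2)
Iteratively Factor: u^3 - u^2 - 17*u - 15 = (u + 1)*(u^2 - 2*u - 15) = (u - 5)*(u + 1)*(u + 3)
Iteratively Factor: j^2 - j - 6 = (j - 3)*(j + 2)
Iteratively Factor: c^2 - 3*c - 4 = (c - 4)*(c + 1)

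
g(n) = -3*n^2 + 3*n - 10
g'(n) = 3 - 6*n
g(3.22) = -31.45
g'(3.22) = -16.32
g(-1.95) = -27.26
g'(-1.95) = 14.70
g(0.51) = -9.25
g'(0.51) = -0.06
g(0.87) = -9.66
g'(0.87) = -2.22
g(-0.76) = -14.01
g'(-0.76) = 7.56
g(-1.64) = -22.99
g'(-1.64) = 12.84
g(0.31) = -9.36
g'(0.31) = 1.14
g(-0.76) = -14.01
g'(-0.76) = 7.56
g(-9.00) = -280.00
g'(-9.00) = 57.00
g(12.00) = -406.00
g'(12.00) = -69.00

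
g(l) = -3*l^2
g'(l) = -6*l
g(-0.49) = -0.72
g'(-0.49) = 2.94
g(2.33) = -16.29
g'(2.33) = -13.98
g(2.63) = -20.75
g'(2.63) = -15.78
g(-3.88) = -45.16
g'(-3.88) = 23.28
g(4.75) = -67.69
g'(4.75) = -28.50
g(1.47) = -6.48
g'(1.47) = -8.82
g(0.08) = -0.02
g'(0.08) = -0.48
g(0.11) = -0.04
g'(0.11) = -0.66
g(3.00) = -27.00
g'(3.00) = -18.00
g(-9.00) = -243.00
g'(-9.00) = 54.00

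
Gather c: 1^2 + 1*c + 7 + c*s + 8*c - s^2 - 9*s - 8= c*(s + 9) - s^2 - 9*s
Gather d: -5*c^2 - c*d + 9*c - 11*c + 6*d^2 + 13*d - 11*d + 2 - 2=-5*c^2 - 2*c + 6*d^2 + d*(2 - c)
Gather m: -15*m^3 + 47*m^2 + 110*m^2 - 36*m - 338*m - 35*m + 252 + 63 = -15*m^3 + 157*m^2 - 409*m + 315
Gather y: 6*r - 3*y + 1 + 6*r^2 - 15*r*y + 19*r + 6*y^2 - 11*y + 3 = 6*r^2 + 25*r + 6*y^2 + y*(-15*r - 14) + 4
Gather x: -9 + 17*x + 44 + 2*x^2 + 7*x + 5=2*x^2 + 24*x + 40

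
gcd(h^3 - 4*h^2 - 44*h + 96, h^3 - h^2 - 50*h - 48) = h^2 - 2*h - 48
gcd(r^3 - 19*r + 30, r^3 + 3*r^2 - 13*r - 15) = r^2 + 2*r - 15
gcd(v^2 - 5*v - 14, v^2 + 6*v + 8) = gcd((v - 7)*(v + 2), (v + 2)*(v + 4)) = v + 2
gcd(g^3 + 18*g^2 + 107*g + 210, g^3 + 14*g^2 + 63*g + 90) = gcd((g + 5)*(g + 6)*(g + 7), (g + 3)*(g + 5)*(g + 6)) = g^2 + 11*g + 30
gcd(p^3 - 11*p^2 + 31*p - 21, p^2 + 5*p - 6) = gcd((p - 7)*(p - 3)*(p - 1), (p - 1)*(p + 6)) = p - 1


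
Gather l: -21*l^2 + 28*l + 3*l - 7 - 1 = -21*l^2 + 31*l - 8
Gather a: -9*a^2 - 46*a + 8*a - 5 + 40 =-9*a^2 - 38*a + 35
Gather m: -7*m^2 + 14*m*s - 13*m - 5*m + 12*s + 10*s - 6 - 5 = -7*m^2 + m*(14*s - 18) + 22*s - 11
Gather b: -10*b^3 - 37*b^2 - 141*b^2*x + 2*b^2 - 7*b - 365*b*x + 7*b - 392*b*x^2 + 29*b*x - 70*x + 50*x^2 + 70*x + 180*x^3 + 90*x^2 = -10*b^3 + b^2*(-141*x - 35) + b*(-392*x^2 - 336*x) + 180*x^3 + 140*x^2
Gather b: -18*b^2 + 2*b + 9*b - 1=-18*b^2 + 11*b - 1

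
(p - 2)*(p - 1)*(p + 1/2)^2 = p^4 - 2*p^3 - 3*p^2/4 + 5*p/4 + 1/2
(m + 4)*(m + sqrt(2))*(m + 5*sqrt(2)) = m^3 + 4*m^2 + 6*sqrt(2)*m^2 + 10*m + 24*sqrt(2)*m + 40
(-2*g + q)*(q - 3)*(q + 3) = -2*g*q^2 + 18*g + q^3 - 9*q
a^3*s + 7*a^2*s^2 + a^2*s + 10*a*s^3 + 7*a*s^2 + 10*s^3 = (a + 2*s)*(a + 5*s)*(a*s + s)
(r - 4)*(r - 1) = r^2 - 5*r + 4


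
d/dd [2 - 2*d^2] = -4*d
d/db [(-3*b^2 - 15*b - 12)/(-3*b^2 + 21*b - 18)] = 2*(-6*b^2 + 2*b + 29)/(b^4 - 14*b^3 + 61*b^2 - 84*b + 36)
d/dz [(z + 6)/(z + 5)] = -1/(z + 5)^2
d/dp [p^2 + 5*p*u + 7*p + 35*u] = 2*p + 5*u + 7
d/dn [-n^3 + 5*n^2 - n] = -3*n^2 + 10*n - 1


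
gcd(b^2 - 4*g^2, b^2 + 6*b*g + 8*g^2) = b + 2*g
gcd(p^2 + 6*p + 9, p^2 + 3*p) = p + 3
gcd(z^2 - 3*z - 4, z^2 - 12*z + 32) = z - 4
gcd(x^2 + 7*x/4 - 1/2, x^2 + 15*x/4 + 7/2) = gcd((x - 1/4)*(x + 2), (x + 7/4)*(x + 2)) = x + 2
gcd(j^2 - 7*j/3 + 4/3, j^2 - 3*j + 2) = j - 1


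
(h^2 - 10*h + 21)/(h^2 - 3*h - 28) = (h - 3)/(h + 4)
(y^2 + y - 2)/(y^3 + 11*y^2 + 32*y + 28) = (y - 1)/(y^2 + 9*y + 14)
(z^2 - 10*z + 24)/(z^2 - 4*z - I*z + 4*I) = (z - 6)/(z - I)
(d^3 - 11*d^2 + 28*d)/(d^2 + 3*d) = (d^2 - 11*d + 28)/(d + 3)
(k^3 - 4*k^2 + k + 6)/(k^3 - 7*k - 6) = (k - 2)/(k + 2)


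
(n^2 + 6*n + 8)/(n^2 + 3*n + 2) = (n + 4)/(n + 1)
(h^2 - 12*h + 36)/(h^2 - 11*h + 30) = (h - 6)/(h - 5)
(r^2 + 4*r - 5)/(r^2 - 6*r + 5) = (r + 5)/(r - 5)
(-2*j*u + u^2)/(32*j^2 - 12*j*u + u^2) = u*(-2*j + u)/(32*j^2 - 12*j*u + u^2)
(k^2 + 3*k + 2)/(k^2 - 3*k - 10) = (k + 1)/(k - 5)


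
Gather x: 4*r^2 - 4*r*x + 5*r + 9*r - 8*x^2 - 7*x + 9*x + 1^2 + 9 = 4*r^2 + 14*r - 8*x^2 + x*(2 - 4*r) + 10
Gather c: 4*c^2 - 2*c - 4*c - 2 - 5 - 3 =4*c^2 - 6*c - 10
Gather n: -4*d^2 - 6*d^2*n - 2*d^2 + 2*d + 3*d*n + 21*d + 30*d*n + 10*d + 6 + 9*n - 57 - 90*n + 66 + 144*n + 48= -6*d^2 + 33*d + n*(-6*d^2 + 33*d + 63) + 63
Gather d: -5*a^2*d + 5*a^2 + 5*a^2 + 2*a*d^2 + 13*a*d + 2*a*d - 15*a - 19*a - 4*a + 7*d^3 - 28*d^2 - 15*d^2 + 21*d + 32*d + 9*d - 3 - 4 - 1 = 10*a^2 - 38*a + 7*d^3 + d^2*(2*a - 43) + d*(-5*a^2 + 15*a + 62) - 8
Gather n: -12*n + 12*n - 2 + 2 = 0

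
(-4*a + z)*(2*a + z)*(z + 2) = -8*a^2*z - 16*a^2 - 2*a*z^2 - 4*a*z + z^3 + 2*z^2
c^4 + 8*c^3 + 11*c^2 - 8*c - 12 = (c - 1)*(c + 1)*(c + 2)*(c + 6)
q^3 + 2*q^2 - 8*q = q*(q - 2)*(q + 4)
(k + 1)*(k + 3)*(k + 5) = k^3 + 9*k^2 + 23*k + 15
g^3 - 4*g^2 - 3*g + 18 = (g - 3)^2*(g + 2)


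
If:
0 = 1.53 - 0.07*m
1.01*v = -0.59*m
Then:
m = 21.86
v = -12.77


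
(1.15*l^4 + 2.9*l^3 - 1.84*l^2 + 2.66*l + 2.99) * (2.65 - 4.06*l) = -4.669*l^5 - 8.7265*l^4 + 15.1554*l^3 - 15.6756*l^2 - 5.0904*l + 7.9235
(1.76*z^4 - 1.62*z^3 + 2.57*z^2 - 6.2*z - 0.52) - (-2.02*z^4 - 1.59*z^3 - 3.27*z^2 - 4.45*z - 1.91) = 3.78*z^4 - 0.03*z^3 + 5.84*z^2 - 1.75*z + 1.39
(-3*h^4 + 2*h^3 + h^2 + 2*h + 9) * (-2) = 6*h^4 - 4*h^3 - 2*h^2 - 4*h - 18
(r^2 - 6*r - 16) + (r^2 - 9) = 2*r^2 - 6*r - 25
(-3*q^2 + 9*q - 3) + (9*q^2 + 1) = 6*q^2 + 9*q - 2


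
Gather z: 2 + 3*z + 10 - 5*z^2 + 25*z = -5*z^2 + 28*z + 12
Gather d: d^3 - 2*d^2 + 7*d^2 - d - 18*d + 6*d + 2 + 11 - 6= d^3 + 5*d^2 - 13*d + 7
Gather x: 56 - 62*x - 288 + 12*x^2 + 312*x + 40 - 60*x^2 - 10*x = -48*x^2 + 240*x - 192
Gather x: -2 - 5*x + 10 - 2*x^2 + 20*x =-2*x^2 + 15*x + 8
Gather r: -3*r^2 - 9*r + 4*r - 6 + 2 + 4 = -3*r^2 - 5*r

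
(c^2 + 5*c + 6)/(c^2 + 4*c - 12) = (c^2 + 5*c + 6)/(c^2 + 4*c - 12)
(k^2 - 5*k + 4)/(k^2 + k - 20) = (k - 1)/(k + 5)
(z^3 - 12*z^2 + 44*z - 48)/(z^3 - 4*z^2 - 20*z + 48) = (z - 4)/(z + 4)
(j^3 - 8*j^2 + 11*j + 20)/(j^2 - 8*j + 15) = (j^2 - 3*j - 4)/(j - 3)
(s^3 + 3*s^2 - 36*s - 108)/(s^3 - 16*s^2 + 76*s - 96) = (s^2 + 9*s + 18)/(s^2 - 10*s + 16)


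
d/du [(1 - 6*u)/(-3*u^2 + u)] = (-18*u^2 + 6*u - 1)/(u^2*(9*u^2 - 6*u + 1))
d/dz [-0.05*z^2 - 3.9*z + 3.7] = -0.1*z - 3.9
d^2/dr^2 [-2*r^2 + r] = -4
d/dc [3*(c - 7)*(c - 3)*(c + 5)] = 9*c^2 - 30*c - 87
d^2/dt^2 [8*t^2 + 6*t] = 16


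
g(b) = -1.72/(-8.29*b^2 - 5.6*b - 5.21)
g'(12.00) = -0.00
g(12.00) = 0.00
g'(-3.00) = 0.02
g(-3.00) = 0.03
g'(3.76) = -0.01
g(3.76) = 0.01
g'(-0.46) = 0.18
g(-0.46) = 0.39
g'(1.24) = -0.07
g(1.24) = 0.07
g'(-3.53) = 0.01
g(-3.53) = 0.02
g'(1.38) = -0.06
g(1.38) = 0.06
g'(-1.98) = 0.07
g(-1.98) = 0.06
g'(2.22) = -0.02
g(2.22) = 0.03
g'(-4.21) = 0.01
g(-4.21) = 0.01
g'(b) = -1.72*(16.58*b + 5.6)/(-8.29*b^2 - 5.6*b - 5.21)^2 = (-28.5176*b - 9.632)/(8.29*b^2 + 5.6*b + 5.21)^2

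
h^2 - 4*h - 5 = (h - 5)*(h + 1)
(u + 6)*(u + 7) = u^2 + 13*u + 42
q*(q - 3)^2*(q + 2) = q^4 - 4*q^3 - 3*q^2 + 18*q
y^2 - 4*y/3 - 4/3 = (y - 2)*(y + 2/3)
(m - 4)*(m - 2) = m^2 - 6*m + 8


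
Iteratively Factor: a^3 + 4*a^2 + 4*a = (a + 2)*(a^2 + 2*a) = (a + 2)^2*(a)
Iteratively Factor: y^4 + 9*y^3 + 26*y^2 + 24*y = (y)*(y^3 + 9*y^2 + 26*y + 24) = y*(y + 2)*(y^2 + 7*y + 12) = y*(y + 2)*(y + 4)*(y + 3)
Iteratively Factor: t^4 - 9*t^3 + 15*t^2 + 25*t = (t + 1)*(t^3 - 10*t^2 + 25*t) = t*(t + 1)*(t^2 - 10*t + 25) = t*(t - 5)*(t + 1)*(t - 5)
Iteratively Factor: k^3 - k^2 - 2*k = (k - 2)*(k^2 + k) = k*(k - 2)*(k + 1)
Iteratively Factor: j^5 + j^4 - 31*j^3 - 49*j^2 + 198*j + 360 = (j - 5)*(j^4 + 6*j^3 - j^2 - 54*j - 72) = (j - 5)*(j + 4)*(j^3 + 2*j^2 - 9*j - 18) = (j - 5)*(j + 2)*(j + 4)*(j^2 - 9) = (j - 5)*(j + 2)*(j + 3)*(j + 4)*(j - 3)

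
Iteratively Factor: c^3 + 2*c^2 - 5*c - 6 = (c - 2)*(c^2 + 4*c + 3) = (c - 2)*(c + 1)*(c + 3)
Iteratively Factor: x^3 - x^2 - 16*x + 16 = (x - 4)*(x^2 + 3*x - 4) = (x - 4)*(x - 1)*(x + 4)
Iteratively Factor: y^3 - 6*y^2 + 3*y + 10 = (y - 5)*(y^2 - y - 2) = (y - 5)*(y - 2)*(y + 1)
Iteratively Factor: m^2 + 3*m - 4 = (m - 1)*(m + 4)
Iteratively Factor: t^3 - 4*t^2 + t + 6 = (t - 2)*(t^2 - 2*t - 3) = (t - 2)*(t + 1)*(t - 3)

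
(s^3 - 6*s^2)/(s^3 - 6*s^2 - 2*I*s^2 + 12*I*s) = s/(s - 2*I)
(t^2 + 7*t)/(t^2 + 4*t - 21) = t/(t - 3)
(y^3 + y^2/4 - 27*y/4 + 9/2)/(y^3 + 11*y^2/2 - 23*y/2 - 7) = (4*y^2 + 9*y - 9)/(2*(2*y^2 + 15*y + 7))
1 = 1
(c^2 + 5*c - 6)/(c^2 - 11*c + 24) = (c^2 + 5*c - 6)/(c^2 - 11*c + 24)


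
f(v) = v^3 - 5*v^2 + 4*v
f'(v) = 3*v^2 - 10*v + 4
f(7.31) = 152.68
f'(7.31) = 91.21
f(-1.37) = -17.44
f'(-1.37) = 23.33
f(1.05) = -0.15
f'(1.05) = -3.19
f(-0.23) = -1.20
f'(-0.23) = 6.46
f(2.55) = -5.73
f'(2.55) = -1.99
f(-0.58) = -4.20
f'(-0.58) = 10.81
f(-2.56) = -59.79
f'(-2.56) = 49.26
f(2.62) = -5.86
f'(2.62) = -1.61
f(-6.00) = -420.00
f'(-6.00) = 172.00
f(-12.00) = -2496.00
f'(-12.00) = 556.00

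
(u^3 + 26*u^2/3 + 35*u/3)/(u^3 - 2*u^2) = (3*u^2 + 26*u + 35)/(3*u*(u - 2))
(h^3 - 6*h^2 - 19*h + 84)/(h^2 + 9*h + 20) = (h^2 - 10*h + 21)/(h + 5)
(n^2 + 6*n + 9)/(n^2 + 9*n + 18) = (n + 3)/(n + 6)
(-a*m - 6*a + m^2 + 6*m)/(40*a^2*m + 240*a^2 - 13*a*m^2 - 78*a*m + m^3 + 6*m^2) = (-a + m)/(40*a^2 - 13*a*m + m^2)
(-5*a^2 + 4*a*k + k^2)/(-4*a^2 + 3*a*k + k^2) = (5*a + k)/(4*a + k)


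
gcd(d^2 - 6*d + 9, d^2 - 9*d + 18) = d - 3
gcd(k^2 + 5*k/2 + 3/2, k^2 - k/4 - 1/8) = 1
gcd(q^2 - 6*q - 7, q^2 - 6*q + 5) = 1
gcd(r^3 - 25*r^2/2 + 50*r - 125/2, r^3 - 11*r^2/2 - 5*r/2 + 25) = r^2 - 15*r/2 + 25/2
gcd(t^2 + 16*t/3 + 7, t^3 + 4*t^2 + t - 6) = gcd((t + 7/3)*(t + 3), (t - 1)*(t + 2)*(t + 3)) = t + 3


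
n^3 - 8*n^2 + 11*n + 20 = (n - 5)*(n - 4)*(n + 1)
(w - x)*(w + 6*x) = w^2 + 5*w*x - 6*x^2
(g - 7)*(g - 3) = g^2 - 10*g + 21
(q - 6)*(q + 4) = q^2 - 2*q - 24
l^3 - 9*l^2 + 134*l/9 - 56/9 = (l - 7)*(l - 4/3)*(l - 2/3)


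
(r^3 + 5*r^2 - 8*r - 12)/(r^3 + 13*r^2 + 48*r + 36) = (r - 2)/(r + 6)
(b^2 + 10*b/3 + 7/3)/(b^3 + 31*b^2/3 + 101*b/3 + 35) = (b + 1)/(b^2 + 8*b + 15)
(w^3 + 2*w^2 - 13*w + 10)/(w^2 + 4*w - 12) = (w^2 + 4*w - 5)/(w + 6)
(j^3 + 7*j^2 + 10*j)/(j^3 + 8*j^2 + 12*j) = (j + 5)/(j + 6)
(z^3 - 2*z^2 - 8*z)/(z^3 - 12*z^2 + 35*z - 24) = z*(z^2 - 2*z - 8)/(z^3 - 12*z^2 + 35*z - 24)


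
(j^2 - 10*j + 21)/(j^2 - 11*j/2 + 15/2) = 2*(j - 7)/(2*j - 5)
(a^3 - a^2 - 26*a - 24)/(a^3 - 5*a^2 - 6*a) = (a + 4)/a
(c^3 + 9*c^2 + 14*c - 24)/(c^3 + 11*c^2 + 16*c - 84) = (c^2 + 3*c - 4)/(c^2 + 5*c - 14)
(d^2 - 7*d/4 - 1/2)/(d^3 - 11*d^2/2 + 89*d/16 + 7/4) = 4*(d - 2)/(4*d^2 - 23*d + 28)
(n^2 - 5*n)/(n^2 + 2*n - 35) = n/(n + 7)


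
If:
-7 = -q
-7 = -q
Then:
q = 7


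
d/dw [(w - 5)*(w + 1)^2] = 3*(w - 3)*(w + 1)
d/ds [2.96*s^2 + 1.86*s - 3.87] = 5.92*s + 1.86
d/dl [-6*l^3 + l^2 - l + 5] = -18*l^2 + 2*l - 1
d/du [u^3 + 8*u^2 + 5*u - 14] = 3*u^2 + 16*u + 5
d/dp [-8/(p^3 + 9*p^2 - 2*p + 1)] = 8*(3*p^2 + 18*p - 2)/(p^3 + 9*p^2 - 2*p + 1)^2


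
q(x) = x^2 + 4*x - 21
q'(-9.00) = -14.00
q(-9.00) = 24.00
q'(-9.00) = -14.00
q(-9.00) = 24.00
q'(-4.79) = -5.58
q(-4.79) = -17.22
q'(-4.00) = -4.00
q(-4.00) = -21.00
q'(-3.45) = -2.90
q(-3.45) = -22.90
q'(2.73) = 9.46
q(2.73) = -2.63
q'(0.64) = 5.28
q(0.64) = -18.03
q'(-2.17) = -0.34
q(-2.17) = -24.97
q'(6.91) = 17.82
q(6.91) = 54.39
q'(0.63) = 5.26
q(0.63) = -18.08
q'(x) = 2*x + 4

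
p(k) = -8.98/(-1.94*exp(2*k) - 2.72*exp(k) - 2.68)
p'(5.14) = -0.00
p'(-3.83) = -0.07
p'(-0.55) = -1.07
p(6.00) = 0.00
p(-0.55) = 1.83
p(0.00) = 1.22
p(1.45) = 0.18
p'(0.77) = -0.69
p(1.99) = 0.07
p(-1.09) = 2.35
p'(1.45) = -0.30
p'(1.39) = -0.33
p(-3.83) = 3.28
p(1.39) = 0.20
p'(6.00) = 0.00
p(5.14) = 0.00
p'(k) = -8.98*(3.88*exp(2*k) + 2.72*exp(k))/(-1.94*exp(2*k) - 2.72*exp(k) - 2.68)^2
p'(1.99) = -0.13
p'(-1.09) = -0.84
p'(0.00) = -1.10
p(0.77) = 0.51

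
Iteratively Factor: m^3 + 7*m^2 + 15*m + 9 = (m + 3)*(m^2 + 4*m + 3) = (m + 1)*(m + 3)*(m + 3)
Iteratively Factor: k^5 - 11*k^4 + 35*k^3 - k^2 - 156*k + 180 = (k - 3)*(k^4 - 8*k^3 + 11*k^2 + 32*k - 60) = (k - 3)*(k + 2)*(k^3 - 10*k^2 + 31*k - 30) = (k - 3)*(k - 2)*(k + 2)*(k^2 - 8*k + 15) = (k - 3)^2*(k - 2)*(k + 2)*(k - 5)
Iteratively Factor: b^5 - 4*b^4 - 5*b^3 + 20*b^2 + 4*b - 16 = (b - 2)*(b^4 - 2*b^3 - 9*b^2 + 2*b + 8) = (b - 2)*(b - 1)*(b^3 - b^2 - 10*b - 8) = (b - 2)*(b - 1)*(b + 1)*(b^2 - 2*b - 8) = (b - 2)*(b - 1)*(b + 1)*(b + 2)*(b - 4)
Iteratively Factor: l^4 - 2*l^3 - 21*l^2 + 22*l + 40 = (l - 5)*(l^3 + 3*l^2 - 6*l - 8) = (l - 5)*(l - 2)*(l^2 + 5*l + 4) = (l - 5)*(l - 2)*(l + 4)*(l + 1)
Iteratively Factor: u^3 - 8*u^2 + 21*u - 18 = (u - 3)*(u^2 - 5*u + 6) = (u - 3)^2*(u - 2)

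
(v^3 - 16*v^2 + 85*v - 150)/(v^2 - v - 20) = (v^2 - 11*v + 30)/(v + 4)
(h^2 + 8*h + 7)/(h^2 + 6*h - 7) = (h + 1)/(h - 1)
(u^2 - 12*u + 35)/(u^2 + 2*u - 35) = (u - 7)/(u + 7)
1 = 1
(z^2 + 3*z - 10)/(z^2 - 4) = (z + 5)/(z + 2)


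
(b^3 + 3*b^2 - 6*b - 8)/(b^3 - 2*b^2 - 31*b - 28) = (b - 2)/(b - 7)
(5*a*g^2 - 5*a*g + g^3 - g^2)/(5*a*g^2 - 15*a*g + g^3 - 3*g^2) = (g - 1)/(g - 3)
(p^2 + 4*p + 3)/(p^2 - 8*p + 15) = (p^2 + 4*p + 3)/(p^2 - 8*p + 15)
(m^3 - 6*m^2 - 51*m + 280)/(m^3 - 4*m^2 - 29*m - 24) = (m^2 + 2*m - 35)/(m^2 + 4*m + 3)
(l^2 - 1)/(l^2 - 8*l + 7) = (l + 1)/(l - 7)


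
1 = 1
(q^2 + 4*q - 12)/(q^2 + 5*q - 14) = (q + 6)/(q + 7)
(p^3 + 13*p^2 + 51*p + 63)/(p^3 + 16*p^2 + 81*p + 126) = (p + 3)/(p + 6)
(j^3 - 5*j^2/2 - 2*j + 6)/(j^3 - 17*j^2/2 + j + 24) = (j - 2)/(j - 8)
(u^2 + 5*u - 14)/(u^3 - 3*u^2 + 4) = (u + 7)/(u^2 - u - 2)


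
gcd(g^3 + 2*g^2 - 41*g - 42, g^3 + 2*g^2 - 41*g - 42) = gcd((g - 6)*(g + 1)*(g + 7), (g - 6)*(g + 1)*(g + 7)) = g^3 + 2*g^2 - 41*g - 42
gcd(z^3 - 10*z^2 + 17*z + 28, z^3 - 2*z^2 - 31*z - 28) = z^2 - 6*z - 7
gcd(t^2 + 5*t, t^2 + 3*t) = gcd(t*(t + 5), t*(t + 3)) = t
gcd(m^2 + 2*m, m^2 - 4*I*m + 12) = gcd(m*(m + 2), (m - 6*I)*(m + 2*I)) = 1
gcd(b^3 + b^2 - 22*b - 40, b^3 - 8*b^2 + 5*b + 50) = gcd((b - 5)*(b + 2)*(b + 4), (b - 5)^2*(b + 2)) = b^2 - 3*b - 10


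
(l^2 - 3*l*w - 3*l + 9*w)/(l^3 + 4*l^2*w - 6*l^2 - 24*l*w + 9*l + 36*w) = (l - 3*w)/(l^2 + 4*l*w - 3*l - 12*w)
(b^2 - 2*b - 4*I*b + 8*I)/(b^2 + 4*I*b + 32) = (b - 2)/(b + 8*I)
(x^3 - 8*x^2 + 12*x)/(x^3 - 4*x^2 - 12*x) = (x - 2)/(x + 2)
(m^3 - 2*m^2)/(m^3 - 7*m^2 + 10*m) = m/(m - 5)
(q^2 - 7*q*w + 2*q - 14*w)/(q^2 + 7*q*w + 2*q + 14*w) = (q - 7*w)/(q + 7*w)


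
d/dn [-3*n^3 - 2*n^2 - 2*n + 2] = -9*n^2 - 4*n - 2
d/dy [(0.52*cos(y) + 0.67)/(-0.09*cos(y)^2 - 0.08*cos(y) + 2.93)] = (0.0468*sin(y)^2 - 0.1206*cos(y) - 1.624)*sin(y)/(0.09*cos(y)^2 + 0.08*cos(y) - 2.93)^2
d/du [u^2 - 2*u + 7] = 2*u - 2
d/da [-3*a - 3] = -3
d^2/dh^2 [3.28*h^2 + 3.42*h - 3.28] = 6.56000000000000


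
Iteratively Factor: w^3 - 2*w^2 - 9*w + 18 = (w - 3)*(w^2 + w - 6) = (w - 3)*(w + 3)*(w - 2)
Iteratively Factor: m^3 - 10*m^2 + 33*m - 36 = (m - 3)*(m^2 - 7*m + 12) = (m - 4)*(m - 3)*(m - 3)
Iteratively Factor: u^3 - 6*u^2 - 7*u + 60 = (u - 4)*(u^2 - 2*u - 15) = (u - 5)*(u - 4)*(u + 3)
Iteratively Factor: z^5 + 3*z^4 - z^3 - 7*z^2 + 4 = (z - 1)*(z^4 + 4*z^3 + 3*z^2 - 4*z - 4) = (z - 1)*(z + 2)*(z^3 + 2*z^2 - z - 2) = (z - 1)*(z + 1)*(z + 2)*(z^2 + z - 2) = (z - 1)*(z + 1)*(z + 2)^2*(z - 1)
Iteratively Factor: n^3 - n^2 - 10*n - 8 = (n + 2)*(n^2 - 3*n - 4) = (n + 1)*(n + 2)*(n - 4)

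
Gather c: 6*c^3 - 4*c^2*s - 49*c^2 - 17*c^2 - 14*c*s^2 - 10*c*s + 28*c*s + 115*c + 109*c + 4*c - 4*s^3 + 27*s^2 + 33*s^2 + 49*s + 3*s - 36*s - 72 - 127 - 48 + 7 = 6*c^3 + c^2*(-4*s - 66) + c*(-14*s^2 + 18*s + 228) - 4*s^3 + 60*s^2 + 16*s - 240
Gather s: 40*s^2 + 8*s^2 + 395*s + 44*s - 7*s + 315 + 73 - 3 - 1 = 48*s^2 + 432*s + 384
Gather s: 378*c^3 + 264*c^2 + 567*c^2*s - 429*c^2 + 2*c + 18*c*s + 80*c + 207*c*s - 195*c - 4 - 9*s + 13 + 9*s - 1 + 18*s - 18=378*c^3 - 165*c^2 - 113*c + s*(567*c^2 + 225*c + 18) - 10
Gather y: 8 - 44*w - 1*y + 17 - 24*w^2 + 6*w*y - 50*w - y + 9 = -24*w^2 - 94*w + y*(6*w - 2) + 34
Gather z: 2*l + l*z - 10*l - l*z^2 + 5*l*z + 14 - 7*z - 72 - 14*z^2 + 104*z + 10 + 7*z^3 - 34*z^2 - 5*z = -8*l + 7*z^3 + z^2*(-l - 48) + z*(6*l + 92) - 48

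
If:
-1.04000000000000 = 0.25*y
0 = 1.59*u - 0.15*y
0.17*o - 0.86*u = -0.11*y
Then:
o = 0.71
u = -0.39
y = -4.16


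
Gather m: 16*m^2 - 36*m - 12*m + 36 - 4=16*m^2 - 48*m + 32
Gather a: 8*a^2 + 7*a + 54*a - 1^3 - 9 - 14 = 8*a^2 + 61*a - 24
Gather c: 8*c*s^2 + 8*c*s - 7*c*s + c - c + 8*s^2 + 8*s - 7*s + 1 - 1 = c*(8*s^2 + s) + 8*s^2 + s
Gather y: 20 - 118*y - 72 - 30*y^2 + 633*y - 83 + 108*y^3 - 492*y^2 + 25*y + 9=108*y^3 - 522*y^2 + 540*y - 126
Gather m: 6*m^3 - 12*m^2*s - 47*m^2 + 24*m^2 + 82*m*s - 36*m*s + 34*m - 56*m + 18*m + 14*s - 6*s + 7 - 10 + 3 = 6*m^3 + m^2*(-12*s - 23) + m*(46*s - 4) + 8*s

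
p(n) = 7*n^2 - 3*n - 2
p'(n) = 14*n - 3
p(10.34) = 715.39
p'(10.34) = 141.76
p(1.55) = 10.17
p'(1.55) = 18.70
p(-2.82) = 62.13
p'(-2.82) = -42.48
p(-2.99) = 69.55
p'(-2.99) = -44.86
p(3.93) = 94.32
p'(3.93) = 52.02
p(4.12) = 104.46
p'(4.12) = 54.68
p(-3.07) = 73.18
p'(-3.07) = -45.98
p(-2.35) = 43.71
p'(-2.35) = -35.90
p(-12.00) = 1042.00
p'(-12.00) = -171.00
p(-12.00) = 1042.00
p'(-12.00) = -171.00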